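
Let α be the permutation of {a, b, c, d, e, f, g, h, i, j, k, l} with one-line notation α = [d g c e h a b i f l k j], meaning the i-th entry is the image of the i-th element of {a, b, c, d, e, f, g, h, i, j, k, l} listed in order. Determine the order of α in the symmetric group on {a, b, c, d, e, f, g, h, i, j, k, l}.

Writing α as disjoint cycles, the cycle lengths are 6, 2, 2, 1, 1.
Since disjoint cycles commute, ord(α) = lcm(6, 2, 2) = 6.

6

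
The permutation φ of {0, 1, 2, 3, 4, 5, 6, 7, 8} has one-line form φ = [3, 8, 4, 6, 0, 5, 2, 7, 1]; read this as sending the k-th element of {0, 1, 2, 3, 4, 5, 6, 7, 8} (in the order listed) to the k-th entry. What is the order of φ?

Decomposing into disjoint cycles gives cycle lengths 5, 2, 1, 1.
The order is lcm(5, 2) = 10.

10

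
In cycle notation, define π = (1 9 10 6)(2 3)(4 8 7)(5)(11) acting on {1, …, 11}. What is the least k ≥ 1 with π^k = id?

The disjoint cycles have lengths 4, 3, 2, 1, 1.
Since disjoint cycles commute, ord(π) = lcm(4, 3, 2) = 12.

12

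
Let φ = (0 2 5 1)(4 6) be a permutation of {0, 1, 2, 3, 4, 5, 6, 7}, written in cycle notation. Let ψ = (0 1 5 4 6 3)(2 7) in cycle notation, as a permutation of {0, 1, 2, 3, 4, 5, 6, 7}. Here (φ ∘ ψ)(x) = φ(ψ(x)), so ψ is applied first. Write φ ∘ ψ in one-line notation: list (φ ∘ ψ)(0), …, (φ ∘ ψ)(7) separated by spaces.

0 1 7 2 4 6 3 5

(φ ∘ ψ)(x) = φ(ψ(x)). Computing each image: φ(ψ(0)) = φ(1) = 0, φ(ψ(1)) = φ(5) = 1, φ(ψ(2)) = φ(7) = 7, φ(ψ(3)) = φ(0) = 2, φ(ψ(4)) = φ(6) = 4, φ(ψ(5)) = φ(4) = 6, φ(ψ(6)) = φ(3) = 3, φ(ψ(7)) = φ(2) = 5.
Hence φ ∘ ψ = [0 1 7 2 4 6 3 5].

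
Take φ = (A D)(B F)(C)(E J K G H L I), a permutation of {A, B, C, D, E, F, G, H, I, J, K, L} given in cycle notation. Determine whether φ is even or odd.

The cycle lengths are 7, 2, 2, 1.
A cycle is odd iff its length is even; φ has 2 even-length cycles, so sgn(φ) = (−1)^2 and φ is even.

even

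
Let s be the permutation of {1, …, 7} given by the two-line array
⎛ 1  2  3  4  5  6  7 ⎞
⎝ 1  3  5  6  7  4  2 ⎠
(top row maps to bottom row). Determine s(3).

The entry below 3 in the array is 5, so s(3) = 5.

5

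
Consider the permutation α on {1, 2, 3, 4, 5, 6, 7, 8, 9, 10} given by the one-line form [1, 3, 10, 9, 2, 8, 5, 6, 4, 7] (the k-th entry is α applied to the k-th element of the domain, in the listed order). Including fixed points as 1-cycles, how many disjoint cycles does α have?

4

The cycle decomposition is (1)(2, 3, 10, 7, 5)(4, 9)(6, 8), which has 4 cycles (counting 1-cycles).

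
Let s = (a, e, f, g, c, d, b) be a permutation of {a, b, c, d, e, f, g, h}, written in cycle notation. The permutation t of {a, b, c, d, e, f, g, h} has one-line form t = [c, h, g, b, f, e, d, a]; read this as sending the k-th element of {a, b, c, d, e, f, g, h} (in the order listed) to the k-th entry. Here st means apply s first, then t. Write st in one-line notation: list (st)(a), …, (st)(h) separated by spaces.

f c b h e d g a

(st)(x) = t(s(x)). Computing each image: t(s(a)) = t(e) = f, t(s(b)) = t(a) = c, t(s(c)) = t(d) = b, t(s(d)) = t(b) = h, t(s(e)) = t(f) = e, t(s(f)) = t(g) = d, t(s(g)) = t(c) = g, t(s(h)) = t(h) = a.
Hence st = [f c b h e d g a].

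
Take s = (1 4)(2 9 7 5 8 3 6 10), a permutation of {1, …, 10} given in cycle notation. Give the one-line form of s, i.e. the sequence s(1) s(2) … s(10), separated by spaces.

4 9 6 1 8 10 5 3 7 2

Reading each image from the cycles: 1↦4, 2↦9, 3↦6, 4↦1, 5↦8, 6↦10, 7↦5, 8↦3, 9↦7, 10↦2.
So the one-line form is 4 9 6 1 8 10 5 3 7 2.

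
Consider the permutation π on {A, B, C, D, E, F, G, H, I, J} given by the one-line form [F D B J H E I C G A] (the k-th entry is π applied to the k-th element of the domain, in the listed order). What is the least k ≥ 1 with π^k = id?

8

Decomposing into disjoint cycles gives cycle lengths 8, 2.
The order is lcm(8, 2) = 8.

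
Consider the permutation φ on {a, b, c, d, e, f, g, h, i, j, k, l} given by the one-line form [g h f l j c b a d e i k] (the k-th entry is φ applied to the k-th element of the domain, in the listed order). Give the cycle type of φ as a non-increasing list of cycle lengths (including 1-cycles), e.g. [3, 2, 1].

[4, 4, 2, 2]

The disjoint cycles are (a, g, b, h)(c, f)(d, l, k, i)(e, j), with lengths 4, 4, 2, 2 in non-increasing order.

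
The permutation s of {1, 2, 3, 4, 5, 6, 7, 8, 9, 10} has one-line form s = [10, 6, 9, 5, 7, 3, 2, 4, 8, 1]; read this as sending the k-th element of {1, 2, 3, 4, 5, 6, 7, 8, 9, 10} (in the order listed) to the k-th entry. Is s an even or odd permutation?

In disjoint-cycle form the cycle lengths are 8, 2.
A cycle is odd iff its length is even; s has 2 even-length cycles, so sgn(s) = (−1)^2 and s is even.

even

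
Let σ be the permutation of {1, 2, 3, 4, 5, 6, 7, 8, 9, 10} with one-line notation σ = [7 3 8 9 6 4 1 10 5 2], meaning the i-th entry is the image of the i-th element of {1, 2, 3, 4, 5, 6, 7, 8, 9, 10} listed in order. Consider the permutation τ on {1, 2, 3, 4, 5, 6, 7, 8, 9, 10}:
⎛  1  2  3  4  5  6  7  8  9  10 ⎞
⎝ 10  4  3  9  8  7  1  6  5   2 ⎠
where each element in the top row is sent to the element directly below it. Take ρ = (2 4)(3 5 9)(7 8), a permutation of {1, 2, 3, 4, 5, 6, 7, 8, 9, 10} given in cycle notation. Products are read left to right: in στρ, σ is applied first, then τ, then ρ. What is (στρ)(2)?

5

Apply the permutations in order: σ(2) = 3, then τ(3) = 3, then ρ(3) = 5. So (στρ)(2) = 5.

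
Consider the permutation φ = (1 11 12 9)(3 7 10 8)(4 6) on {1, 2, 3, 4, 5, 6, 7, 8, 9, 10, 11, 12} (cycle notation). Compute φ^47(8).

10

8 lies in the 4-cycle (3 7 10 8).
Since the cycle has length 4, φ^47 acts on it the same as φ^3 (47 mod 4 = 3).
Advancing 3 steps from 8: 8 → 3 → 7 → 10.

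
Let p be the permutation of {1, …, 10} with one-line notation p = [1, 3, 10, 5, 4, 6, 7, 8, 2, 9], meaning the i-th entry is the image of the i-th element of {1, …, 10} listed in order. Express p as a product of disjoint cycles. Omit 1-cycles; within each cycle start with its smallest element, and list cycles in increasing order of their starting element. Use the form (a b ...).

Start at 2 and follow images: 2 → 3 → 10 → 9 → 2, giving the cycle (2 3 10 9).
Continuing from each remaining unvisited element yields (2 3 10 9)(4 5).

(2 3 10 9)(4 5)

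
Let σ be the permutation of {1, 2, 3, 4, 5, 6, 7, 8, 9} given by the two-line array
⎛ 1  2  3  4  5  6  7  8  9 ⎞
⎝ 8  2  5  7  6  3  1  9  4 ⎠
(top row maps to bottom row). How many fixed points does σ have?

1

The fixed points (elements with σ(x) = x) are {2}, so there is 1.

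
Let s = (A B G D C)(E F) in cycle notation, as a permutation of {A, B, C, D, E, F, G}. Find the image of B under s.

G

B appears in (A B G D C); the next entry (wrapping around) is G.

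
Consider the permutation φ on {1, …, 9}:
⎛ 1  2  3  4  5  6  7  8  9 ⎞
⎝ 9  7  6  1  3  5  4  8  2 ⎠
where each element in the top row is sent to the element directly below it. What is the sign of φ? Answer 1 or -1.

In disjoint-cycle form the cycle lengths are 5, 3, 1.
A cycle of length ℓ contributes ℓ−1 transpositions, so φ is a product of 4 + 2 = 6 transpositions — even.

1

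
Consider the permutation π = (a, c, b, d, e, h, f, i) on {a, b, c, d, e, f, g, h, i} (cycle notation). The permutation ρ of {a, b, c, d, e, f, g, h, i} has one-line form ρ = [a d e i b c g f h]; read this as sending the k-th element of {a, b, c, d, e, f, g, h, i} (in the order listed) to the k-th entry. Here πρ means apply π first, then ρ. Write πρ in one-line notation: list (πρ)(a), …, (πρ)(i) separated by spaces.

e i d b f h g c a

(πρ)(x) = ρ(π(x)). Computing each image: ρ(π(a)) = ρ(c) = e, ρ(π(b)) = ρ(d) = i, ρ(π(c)) = ρ(b) = d, ρ(π(d)) = ρ(e) = b, ρ(π(e)) = ρ(h) = f, ρ(π(f)) = ρ(i) = h, ρ(π(g)) = ρ(g) = g, ρ(π(h)) = ρ(f) = c, ρ(π(i)) = ρ(a) = a.
Hence πρ = [e i d b f h g c a].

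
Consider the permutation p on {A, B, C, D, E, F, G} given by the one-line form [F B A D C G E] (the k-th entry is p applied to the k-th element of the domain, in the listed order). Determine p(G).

E

G is element number 7 of the domain, and entry number 7 of the one-line form is E, so p(G) = E.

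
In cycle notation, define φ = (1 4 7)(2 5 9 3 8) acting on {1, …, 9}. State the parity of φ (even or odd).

even

The cycle lengths are 5, 3, 1.
A cycle is odd iff its length is even; φ has 0 even-length cycles, so sgn(φ) = (−1)^0 and φ is even.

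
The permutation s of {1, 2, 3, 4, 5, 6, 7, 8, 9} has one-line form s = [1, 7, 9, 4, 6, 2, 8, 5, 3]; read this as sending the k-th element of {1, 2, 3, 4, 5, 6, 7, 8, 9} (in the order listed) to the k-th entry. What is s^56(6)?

Tracing 6 → 2 → … returns to 6 after 5 steps, so 6 lies in a 5-cycle (2 7 8 5 6).
Powers repeat with period 5 on this cycle, and 56 mod 5 = 1, so s^56(6) = s^1(6).
Advancing 1 step from 6: 6 → 2.

2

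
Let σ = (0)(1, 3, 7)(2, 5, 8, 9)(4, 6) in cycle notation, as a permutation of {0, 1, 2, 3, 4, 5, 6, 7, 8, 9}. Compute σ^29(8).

9

8 lies in the 4-cycle (2, 5, 8, 9).
On a 4-cycle, σ^4 is the identity, so σ^29 = σ^1 there (29 ≡ 1 mod 4).
Advancing 1 step from 8: 8 → 9.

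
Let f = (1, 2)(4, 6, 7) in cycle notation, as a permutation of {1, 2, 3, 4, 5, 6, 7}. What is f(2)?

2 appears in (1, 2); the next entry (wrapping around) is 1.

1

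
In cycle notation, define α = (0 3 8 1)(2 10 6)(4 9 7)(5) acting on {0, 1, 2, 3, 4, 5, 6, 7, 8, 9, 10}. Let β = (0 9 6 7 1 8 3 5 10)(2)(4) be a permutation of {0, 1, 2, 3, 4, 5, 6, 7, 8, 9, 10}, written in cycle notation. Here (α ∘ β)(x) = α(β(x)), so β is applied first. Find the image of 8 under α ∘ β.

β(8) = 3, then α(3) = 8; composing gives (α ∘ β)(8) = 8.

8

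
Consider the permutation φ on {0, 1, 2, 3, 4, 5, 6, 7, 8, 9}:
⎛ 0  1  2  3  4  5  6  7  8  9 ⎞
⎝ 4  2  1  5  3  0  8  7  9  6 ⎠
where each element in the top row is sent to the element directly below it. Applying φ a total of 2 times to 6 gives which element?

Tracing 6 → 8 → … returns to 6 after 3 steps, so 6 lies in a 3-cycle (6, 8, 9).
Advancing 2 steps from 6: 6 → 8 → 9.

9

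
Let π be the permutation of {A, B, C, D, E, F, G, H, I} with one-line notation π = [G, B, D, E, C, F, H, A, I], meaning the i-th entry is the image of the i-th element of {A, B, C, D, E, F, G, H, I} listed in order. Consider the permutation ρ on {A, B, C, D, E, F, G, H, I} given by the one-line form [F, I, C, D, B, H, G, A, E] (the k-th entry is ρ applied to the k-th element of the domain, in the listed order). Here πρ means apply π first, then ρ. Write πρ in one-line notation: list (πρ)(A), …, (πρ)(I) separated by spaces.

(πρ)(x) = ρ(π(x)). Computing each image: ρ(π(A)) = ρ(G) = G, ρ(π(B)) = ρ(B) = I, ρ(π(C)) = ρ(D) = D, ρ(π(D)) = ρ(E) = B, ρ(π(E)) = ρ(C) = C, ρ(π(F)) = ρ(F) = H, ρ(π(G)) = ρ(H) = A, ρ(π(H)) = ρ(A) = F, ρ(π(I)) = ρ(I) = E.
Hence πρ = [G I D B C H A F E].

G I D B C H A F E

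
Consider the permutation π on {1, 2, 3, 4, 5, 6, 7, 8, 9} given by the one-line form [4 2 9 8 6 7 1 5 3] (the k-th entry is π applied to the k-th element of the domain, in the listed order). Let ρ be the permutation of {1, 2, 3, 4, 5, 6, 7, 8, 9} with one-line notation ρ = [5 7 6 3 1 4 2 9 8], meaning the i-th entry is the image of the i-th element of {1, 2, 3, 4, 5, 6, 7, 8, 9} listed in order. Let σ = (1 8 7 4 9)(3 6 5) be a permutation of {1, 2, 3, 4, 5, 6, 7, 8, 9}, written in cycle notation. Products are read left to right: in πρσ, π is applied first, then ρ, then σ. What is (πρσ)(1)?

(πρσ)(1) = σ(ρ(π(1))). π(1) = 4, then ρ(4) = 3, then σ(3) = 6, so the result is 6.

6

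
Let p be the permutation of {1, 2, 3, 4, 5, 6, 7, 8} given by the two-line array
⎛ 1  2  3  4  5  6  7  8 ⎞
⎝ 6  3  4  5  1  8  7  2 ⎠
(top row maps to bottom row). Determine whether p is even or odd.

even

In disjoint-cycle form the cycle lengths are 7, 1.
A cycle of length ℓ contributes ℓ−1 transpositions, so p is a product of 6 transpositions — even.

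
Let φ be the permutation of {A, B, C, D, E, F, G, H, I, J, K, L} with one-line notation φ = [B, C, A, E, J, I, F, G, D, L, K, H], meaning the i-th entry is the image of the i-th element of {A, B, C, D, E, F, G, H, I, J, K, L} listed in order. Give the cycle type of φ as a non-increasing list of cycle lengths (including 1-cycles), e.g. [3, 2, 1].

[8, 3, 1]

The disjoint cycles are (A, B, C)(D, E, J, L, H, G, F, I)(K), with lengths 8, 3, 1 in non-increasing order.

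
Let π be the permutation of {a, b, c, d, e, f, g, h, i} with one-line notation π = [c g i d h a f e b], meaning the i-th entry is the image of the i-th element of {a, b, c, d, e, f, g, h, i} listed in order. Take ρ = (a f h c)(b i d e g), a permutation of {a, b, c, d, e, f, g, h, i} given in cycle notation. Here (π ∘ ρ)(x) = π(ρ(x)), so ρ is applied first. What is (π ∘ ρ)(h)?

i

(π ∘ ρ)(h) = π(ρ(h)). ρ(h) = c, then π(c) = i. So (π ∘ ρ)(h) = i.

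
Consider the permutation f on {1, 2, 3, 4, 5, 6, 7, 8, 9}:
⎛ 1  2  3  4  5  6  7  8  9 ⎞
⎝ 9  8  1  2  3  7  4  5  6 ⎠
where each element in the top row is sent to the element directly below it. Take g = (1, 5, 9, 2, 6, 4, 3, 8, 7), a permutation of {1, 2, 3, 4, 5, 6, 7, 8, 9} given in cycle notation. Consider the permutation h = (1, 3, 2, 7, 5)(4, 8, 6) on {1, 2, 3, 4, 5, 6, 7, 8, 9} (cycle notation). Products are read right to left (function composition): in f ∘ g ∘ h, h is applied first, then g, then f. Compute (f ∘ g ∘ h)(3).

7

Apply the permutations in order: h(3) = 2, then g(2) = 6, then f(6) = 7. So (f ∘ g ∘ h)(3) = 7.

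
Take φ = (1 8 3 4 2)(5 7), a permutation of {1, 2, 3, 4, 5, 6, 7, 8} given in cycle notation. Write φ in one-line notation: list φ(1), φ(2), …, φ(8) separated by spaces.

8 1 4 2 7 6 5 3

Each element maps to the next entry in its cycle (wrapping to the front): 1→8, 2→1, 3→4, 4→2, 5→7, 6→6, 7→5, 8→3.
So the one-line form is 8 1 4 2 7 6 5 3.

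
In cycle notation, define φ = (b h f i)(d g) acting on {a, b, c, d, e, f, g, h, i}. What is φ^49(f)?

i

f lies in the 4-cycle (b h f i).
Since the cycle has length 4, φ^49 acts on it the same as φ^1 (49 mod 4 = 1).
Stepping 1 place around the cycle: f → i.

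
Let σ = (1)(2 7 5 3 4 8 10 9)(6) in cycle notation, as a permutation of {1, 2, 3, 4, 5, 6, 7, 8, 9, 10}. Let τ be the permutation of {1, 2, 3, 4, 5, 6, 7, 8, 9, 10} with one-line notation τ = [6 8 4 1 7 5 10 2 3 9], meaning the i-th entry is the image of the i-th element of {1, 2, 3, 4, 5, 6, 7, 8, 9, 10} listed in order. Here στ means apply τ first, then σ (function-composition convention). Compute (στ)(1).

τ(1) = 6, then σ(6) = 6; composing gives (στ)(1) = 6.

6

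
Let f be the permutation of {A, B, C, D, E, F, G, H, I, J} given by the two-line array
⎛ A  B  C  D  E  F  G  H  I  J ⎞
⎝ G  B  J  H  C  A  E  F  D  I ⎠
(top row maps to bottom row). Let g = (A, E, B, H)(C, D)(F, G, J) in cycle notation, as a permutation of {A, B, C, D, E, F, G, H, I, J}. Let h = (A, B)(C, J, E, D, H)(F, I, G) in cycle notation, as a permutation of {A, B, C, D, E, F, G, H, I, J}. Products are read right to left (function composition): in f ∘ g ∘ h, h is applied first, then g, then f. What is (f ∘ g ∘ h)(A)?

Chase A: h(A) = B; g(B) = H; f(H) = F. Hence (f ∘ g ∘ h)(A) = F.

F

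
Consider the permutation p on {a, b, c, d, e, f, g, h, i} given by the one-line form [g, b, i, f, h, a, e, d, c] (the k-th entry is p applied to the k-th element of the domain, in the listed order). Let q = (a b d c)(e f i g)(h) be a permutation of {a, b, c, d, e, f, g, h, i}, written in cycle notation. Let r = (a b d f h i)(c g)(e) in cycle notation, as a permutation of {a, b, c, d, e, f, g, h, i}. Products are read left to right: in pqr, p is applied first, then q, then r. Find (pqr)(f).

Chase f: p(f) = a; q(a) = b; r(b) = d. Hence (pqr)(f) = d.

d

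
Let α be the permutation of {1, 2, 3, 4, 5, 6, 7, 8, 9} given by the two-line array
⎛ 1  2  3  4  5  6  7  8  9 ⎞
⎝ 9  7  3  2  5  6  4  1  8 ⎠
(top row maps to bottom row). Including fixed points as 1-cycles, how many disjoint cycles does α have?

5

The cycle decomposition is (1 9 8)(2 7 4)(3)(5)(6), which has 5 cycles (counting 1-cycles).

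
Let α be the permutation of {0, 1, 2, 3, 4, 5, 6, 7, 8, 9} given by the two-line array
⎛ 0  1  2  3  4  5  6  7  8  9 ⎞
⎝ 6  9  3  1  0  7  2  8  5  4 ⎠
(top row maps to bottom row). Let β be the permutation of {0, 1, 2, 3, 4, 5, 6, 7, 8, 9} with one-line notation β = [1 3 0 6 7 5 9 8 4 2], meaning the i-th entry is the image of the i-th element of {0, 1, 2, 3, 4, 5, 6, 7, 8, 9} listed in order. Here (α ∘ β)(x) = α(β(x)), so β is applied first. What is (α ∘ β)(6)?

β(6) = 9, then α(9) = 4; composing gives (α ∘ β)(6) = 4.

4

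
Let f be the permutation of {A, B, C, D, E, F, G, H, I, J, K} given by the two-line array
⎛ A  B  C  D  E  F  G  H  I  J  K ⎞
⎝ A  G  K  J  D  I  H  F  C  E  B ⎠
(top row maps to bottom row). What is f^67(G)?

C

Tracing G → H → … returns to G after 7 steps, so G lies in a 7-cycle (B G H F I C K).
Since the cycle has length 7, f^67 acts on it the same as f^4 (67 mod 7 = 4).
Advancing 4 steps from G: G → H → F → I → C.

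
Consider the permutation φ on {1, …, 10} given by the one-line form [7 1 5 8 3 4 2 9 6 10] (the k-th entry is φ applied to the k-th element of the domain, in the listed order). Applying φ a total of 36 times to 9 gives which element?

Tracing 9 → 6 → … returns to 9 after 4 steps, so 9 lies in a 4-cycle (4, 8, 9, 6).
Since the cycle has length 4, φ^36 acts on it the same as φ^0 (36 mod 4 = 0).
So φ^36(9) = 9.

9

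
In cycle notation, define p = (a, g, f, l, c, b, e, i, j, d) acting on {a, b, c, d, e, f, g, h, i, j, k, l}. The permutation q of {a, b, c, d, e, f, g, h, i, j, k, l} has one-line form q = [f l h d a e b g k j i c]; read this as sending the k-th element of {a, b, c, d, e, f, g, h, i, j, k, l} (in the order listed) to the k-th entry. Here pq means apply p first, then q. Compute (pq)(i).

j

(pq)(i) = q(p(i)). p(i) = j, then q(j) = j. So (pq)(i) = j.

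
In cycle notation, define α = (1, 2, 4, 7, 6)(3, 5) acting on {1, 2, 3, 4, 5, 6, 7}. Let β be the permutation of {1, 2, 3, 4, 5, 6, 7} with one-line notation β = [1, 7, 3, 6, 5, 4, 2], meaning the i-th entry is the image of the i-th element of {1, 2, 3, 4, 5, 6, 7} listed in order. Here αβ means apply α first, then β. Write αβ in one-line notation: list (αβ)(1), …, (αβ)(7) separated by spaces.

7 6 5 2 3 1 4

(αβ)(x) = β(α(x)). Computing each image: β(α(1)) = β(2) = 7, β(α(2)) = β(4) = 6, β(α(3)) = β(5) = 5, β(α(4)) = β(7) = 2, β(α(5)) = β(3) = 3, β(α(6)) = β(1) = 1, β(α(7)) = β(6) = 4.
Hence αβ = [7 6 5 2 3 1 4].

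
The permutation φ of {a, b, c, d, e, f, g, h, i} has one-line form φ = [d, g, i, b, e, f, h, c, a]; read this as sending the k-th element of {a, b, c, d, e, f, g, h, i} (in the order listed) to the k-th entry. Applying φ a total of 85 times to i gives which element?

a

Tracing i → a → … returns to i after 7 steps, so i lies in a 7-cycle (a, d, b, g, h, c, i).
Since the cycle has length 7, φ^85 acts on it the same as φ^1 (85 mod 7 = 1).
Advancing 1 step from i: i → a.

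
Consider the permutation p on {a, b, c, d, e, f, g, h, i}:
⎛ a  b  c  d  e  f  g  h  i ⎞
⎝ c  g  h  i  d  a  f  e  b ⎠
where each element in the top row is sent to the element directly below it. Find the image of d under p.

i

The entry below d in the array is i, so p(d) = i.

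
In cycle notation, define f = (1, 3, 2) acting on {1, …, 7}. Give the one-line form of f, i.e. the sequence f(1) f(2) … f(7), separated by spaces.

Each element maps to the next entry in its cycle (wrapping to the front): 1↦3, 2↦1, 3↦2, 4↦4, 5↦5, 6↦6, 7↦7.
Listing these in domain order gives 3 1 2 4 5 6 7.

3 1 2 4 5 6 7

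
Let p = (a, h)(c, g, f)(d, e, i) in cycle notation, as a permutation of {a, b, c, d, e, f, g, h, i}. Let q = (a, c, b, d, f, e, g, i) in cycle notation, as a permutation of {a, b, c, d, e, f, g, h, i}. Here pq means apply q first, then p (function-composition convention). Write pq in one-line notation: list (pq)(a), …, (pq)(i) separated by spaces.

g e b c f i d a h

(pq)(x) = p(q(x)). Computing each image: p(q(a)) = p(c) = g, p(q(b)) = p(d) = e, p(q(c)) = p(b) = b, p(q(d)) = p(f) = c, p(q(e)) = p(g) = f, p(q(f)) = p(e) = i, p(q(g)) = p(i) = d, p(q(h)) = p(h) = a, p(q(i)) = p(a) = h.
Hence pq = [g e b c f i d a h].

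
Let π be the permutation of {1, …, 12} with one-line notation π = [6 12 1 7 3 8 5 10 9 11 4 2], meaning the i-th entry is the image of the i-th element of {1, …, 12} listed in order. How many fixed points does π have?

The fixed points (elements with π(x) = x) are {9}, so there is 1.

1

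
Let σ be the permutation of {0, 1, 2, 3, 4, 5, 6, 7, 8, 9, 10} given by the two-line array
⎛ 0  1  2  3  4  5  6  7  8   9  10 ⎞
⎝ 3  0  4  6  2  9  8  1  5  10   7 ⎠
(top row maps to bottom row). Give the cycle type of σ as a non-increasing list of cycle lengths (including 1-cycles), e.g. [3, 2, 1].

[9, 2]

The disjoint cycles are (0, 3, 6, 8, 5, 9, 10, 7, 1)(2, 4), with lengths 9, 2 in non-increasing order.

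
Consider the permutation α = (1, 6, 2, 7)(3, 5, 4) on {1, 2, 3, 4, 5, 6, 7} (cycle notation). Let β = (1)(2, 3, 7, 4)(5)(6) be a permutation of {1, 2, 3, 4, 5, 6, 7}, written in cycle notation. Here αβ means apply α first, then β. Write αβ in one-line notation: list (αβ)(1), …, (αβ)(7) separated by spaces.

6 4 5 7 2 3 1

(αβ)(x) = β(α(x)). Computing each image: β(α(1)) = β(6) = 6, β(α(2)) = β(7) = 4, β(α(3)) = β(5) = 5, β(α(4)) = β(3) = 7, β(α(5)) = β(4) = 2, β(α(6)) = β(2) = 3, β(α(7)) = β(1) = 1.
Hence αβ = [6 4 5 7 2 3 1].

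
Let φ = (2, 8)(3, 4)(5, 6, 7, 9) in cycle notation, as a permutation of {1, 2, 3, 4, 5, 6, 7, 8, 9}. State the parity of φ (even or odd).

The cycle lengths are 4, 2, 2, 1.
A cycle of length ℓ contributes ℓ−1 transpositions, so φ is a product of 3 + 1 + 1 = 5 transpositions — odd.

odd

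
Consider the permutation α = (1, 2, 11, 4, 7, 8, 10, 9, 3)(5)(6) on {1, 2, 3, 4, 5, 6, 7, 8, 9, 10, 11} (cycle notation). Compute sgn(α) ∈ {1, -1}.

1

The cycle lengths are 9, 1, 1.
A cycle is odd iff its length is even; α has 0 even-length cycles, so sgn(α) = (−1)^0 and α is even.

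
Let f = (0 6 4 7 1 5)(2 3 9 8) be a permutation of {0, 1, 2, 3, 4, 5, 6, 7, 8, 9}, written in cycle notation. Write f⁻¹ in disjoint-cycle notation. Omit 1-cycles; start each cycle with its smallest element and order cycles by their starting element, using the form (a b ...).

The inverse reverses each cycle.
After reversing and putting each cycle's least element first, f⁻¹ = (0 5 1 7 4 6)(2 8 9 3).

(0 5 1 7 4 6)(2 8 9 3)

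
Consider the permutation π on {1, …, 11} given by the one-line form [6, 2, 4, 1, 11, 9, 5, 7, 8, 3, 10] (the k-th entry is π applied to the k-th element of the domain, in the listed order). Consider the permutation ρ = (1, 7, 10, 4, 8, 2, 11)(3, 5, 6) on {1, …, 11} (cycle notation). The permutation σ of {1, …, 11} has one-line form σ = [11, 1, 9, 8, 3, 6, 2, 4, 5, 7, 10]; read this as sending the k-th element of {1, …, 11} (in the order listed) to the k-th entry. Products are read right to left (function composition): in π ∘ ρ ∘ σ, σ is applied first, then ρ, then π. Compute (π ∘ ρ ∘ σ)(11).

Apply the permutations in order: σ(11) = 10, then ρ(10) = 4, then π(4) = 1. So (π ∘ ρ ∘ σ)(11) = 1.

1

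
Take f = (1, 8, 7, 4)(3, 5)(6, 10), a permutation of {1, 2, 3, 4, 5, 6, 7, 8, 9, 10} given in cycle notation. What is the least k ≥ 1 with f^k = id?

4

The cycle type of f is (4, 2, 2, 1, 1).
The order of f is the least common multiple of its cycle lengths: lcm(4, 2, 2) = 4.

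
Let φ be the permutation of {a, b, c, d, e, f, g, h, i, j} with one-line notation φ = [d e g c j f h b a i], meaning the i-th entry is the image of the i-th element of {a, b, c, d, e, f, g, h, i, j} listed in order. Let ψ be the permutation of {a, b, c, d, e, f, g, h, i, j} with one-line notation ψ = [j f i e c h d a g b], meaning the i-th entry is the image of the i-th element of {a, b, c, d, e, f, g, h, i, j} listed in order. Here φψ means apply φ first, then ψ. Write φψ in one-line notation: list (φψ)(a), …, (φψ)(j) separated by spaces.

e c d i b h a f j g

(φψ)(x) = ψ(φ(x)). Computing each image: ψ(φ(a)) = ψ(d) = e, ψ(φ(b)) = ψ(e) = c, ψ(φ(c)) = ψ(g) = d, ψ(φ(d)) = ψ(c) = i, ψ(φ(e)) = ψ(j) = b, ψ(φ(f)) = ψ(f) = h, ψ(φ(g)) = ψ(h) = a, ψ(φ(h)) = ψ(b) = f, ψ(φ(i)) = ψ(a) = j, ψ(φ(j)) = ψ(i) = g.
Hence φψ = [e c d i b h a f j g].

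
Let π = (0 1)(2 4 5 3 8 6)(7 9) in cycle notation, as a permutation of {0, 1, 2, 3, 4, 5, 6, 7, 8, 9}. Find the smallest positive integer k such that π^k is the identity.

6

The cycle type of π is (6, 2, 2).
The order is lcm(6, 2, 2) = 6.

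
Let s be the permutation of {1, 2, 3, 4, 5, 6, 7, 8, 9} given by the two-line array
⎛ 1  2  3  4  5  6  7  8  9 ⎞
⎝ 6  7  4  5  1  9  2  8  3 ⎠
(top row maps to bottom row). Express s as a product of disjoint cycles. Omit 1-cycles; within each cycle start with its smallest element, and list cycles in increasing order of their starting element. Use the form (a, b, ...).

Start at 1 and follow images: 1 → 6 → 9 → 3 → 4 → 5 → 1, giving the cycle (1, 6, 9, 3, 4, 5).
Repeating from the next unused element and collecting all non-trivial cycles gives (1, 6, 9, 3, 4, 5)(2, 7).

(1, 6, 9, 3, 4, 5)(2, 7)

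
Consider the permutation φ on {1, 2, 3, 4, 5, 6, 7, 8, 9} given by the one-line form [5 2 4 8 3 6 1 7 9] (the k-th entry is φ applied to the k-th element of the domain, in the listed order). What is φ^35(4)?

Tracing 4 → 8 → … returns to 4 after 6 steps, so 4 lies in a 6-cycle (1 5 3 4 8 7).
Since the cycle has length 6, φ^35 acts on it the same as φ^5 (35 mod 6 = 5).
Advancing 5 steps from 4: 4 → 8 → 7 → 1 → 5 → 3.

3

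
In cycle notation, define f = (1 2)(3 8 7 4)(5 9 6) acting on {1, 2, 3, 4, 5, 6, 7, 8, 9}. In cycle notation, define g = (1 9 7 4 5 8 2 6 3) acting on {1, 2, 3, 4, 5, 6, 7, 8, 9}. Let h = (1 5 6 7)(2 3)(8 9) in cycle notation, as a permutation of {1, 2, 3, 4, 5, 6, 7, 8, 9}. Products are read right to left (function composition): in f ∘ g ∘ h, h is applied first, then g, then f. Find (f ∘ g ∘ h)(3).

5

(f ∘ g ∘ h)(3) = f(g(h(3))). h(3) = 2, then g(2) = 6, then f(6) = 5, so the result is 5.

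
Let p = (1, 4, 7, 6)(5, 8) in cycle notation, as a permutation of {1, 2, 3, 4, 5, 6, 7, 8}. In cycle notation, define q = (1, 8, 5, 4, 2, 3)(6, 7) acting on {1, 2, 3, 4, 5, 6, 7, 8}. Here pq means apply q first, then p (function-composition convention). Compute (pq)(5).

q(5) = 4, then p(4) = 7; composing gives (pq)(5) = 7.

7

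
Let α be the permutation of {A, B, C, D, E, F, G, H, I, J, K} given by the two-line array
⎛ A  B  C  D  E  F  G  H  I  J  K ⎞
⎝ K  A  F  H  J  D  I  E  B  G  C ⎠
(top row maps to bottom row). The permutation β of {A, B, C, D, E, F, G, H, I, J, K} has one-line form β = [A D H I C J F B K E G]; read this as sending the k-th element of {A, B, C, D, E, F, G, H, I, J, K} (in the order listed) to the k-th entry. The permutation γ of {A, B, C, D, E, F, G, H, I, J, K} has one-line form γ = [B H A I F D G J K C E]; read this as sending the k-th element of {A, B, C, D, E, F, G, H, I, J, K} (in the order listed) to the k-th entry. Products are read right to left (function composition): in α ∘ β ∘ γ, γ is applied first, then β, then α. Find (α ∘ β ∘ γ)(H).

J

Chase H: γ(H) = J; β(J) = E; α(E) = J. Hence (α ∘ β ∘ γ)(H) = J.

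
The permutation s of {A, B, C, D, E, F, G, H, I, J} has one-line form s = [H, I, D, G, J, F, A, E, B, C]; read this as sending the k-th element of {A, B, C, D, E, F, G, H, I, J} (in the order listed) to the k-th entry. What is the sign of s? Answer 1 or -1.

In disjoint-cycle form the cycle lengths are 7, 2, 1.
A cycle of length ℓ contributes ℓ−1 transpositions, so s is a product of 6 + 1 = 7 transpositions — odd.

-1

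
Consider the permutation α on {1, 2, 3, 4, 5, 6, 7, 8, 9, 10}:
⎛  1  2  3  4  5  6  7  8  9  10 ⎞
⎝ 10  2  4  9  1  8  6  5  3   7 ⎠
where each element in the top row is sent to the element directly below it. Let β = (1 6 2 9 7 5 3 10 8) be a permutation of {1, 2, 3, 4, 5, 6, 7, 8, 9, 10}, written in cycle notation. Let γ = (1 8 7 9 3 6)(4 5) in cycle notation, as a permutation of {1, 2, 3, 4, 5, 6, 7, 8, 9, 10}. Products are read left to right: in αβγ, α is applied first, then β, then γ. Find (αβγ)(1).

7

Chase 1: α(1) = 10; β(10) = 8; γ(8) = 7. Hence (αβγ)(1) = 7.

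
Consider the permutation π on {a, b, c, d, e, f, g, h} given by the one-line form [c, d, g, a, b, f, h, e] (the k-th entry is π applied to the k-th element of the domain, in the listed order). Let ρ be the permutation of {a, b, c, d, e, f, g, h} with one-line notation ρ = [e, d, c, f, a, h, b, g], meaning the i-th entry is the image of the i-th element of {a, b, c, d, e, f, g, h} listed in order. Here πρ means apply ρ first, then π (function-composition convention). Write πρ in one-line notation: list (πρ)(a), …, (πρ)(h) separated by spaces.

b a g f c e d h

(πρ)(x) = π(ρ(x)). Computing each image: π(ρ(a)) = π(e) = b, π(ρ(b)) = π(d) = a, π(ρ(c)) = π(c) = g, π(ρ(d)) = π(f) = f, π(ρ(e)) = π(a) = c, π(ρ(f)) = π(h) = e, π(ρ(g)) = π(b) = d, π(ρ(h)) = π(g) = h.
Hence πρ = [b a g f c e d h].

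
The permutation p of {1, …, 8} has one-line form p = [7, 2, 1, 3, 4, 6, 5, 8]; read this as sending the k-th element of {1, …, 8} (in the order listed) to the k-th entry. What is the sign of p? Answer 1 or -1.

1

In disjoint-cycle form the cycle lengths are 5, 1, 1, 1.
A cycle of length ℓ contributes ℓ−1 transpositions, so p is a product of 4 transpositions — even.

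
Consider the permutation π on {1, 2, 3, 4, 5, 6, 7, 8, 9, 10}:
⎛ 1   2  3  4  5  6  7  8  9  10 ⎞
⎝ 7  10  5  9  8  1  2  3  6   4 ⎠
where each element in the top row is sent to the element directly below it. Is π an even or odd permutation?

even

In disjoint-cycle form the cycle lengths are 7, 3.
A cycle is odd iff its length is even; π has 0 even-length cycles, so sgn(π) = (−1)^0 and π is even.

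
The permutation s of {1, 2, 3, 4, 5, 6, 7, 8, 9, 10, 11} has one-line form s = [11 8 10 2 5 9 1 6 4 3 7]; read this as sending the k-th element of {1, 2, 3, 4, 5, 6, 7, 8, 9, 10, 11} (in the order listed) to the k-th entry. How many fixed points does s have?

1

The fixed points (elements with s(x) = x) are {5}, so there is 1.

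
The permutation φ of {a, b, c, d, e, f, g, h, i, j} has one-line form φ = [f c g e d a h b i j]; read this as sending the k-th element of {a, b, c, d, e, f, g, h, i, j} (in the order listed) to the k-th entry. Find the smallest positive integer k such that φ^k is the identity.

4

The disjoint-cycle form of φ has cycle lengths 4, 2, 2, 1, 1.
The order of φ is the least common multiple of its cycle lengths: lcm(4, 2, 2) = 4.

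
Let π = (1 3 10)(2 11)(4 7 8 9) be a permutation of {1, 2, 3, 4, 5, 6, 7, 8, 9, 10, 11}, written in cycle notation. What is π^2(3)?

3 lies in the 3-cycle (1 3 10).
Stepping 2 places around the cycle: 3 → 10 → 1.

1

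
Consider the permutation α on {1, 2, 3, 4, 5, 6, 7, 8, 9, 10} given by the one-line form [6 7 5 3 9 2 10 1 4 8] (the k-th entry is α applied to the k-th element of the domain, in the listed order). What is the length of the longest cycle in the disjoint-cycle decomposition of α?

Decomposing into disjoint cycles gives (1, 6, 2, 7, 10, 8)(3, 5, 9, 4); the longest has length 6.

6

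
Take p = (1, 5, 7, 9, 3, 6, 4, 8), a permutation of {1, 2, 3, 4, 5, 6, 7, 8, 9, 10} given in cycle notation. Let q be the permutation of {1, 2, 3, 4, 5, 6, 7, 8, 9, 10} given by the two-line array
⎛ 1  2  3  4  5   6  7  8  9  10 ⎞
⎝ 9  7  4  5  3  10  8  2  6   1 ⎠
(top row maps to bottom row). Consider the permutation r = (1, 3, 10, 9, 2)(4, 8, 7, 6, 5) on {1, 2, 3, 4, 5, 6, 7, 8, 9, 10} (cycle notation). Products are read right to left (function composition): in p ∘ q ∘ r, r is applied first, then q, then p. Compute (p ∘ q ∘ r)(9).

9

(p ∘ q ∘ r)(9) = p(q(r(9))). r(9) = 2, then q(2) = 7, then p(7) = 9, so the result is 9.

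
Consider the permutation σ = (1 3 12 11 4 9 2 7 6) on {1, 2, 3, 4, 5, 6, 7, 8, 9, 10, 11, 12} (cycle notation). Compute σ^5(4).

4 lies in the 9-cycle (1 3 12 11 4 9 2 7 6).
Stepping 5 places around the cycle: 4 → 9 → 2 → 7 → 6 → 1.

1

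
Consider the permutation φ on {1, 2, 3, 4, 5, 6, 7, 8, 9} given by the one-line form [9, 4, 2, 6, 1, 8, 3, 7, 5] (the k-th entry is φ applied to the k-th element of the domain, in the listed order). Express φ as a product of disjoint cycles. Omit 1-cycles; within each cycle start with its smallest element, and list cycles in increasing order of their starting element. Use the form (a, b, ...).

(1, 9, 5)(2, 4, 6, 8, 7, 3)

Start at 1 and follow images: 1 → 9 → 5 → 1, giving the cycle (1, 9, 5).
Continuing from each remaining unvisited element yields (1, 9, 5)(2, 4, 6, 8, 7, 3).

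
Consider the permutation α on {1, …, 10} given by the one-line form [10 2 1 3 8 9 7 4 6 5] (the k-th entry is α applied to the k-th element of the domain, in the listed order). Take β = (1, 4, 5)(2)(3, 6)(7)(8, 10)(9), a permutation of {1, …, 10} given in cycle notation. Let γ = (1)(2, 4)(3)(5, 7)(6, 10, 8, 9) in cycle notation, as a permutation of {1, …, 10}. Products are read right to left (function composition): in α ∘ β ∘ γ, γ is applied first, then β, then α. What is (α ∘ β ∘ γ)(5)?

7

Chase 5: γ(5) = 7; β(7) = 7; α(7) = 7. Hence (α ∘ β ∘ γ)(5) = 7.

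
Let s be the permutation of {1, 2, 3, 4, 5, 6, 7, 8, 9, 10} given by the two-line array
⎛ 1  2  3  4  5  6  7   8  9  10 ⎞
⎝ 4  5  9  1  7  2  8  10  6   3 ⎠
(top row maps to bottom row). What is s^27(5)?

10

Tracing 5 → 7 → … returns to 5 after 8 steps, so 5 lies in an 8-cycle (2, 5, 7, 8, 10, 3, 9, 6).
On an 8-cycle, s^8 is the identity, so s^27 = s^3 there (27 ≡ 3 mod 8).
Advancing 3 steps from 5: 5 → 7 → 8 → 10.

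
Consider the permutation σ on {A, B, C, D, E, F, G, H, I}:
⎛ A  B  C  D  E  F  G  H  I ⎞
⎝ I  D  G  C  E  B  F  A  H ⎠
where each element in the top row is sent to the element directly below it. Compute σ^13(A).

I

Tracing A → I → … returns to A after 3 steps, so A lies in a 3-cycle (A I H).
Powers repeat with period 3 on this cycle, and 13 mod 3 = 1, so σ^13(A) = σ^1(A).
Stepping 1 place around the cycle: A → I.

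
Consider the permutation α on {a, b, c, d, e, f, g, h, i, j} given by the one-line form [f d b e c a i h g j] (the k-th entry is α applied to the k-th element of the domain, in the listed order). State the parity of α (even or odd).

odd

In disjoint-cycle form the cycle lengths are 4, 2, 2, 1, 1.
A cycle is odd iff its length is even; α has 3 even-length cycles, so sgn(α) = (−1)^3 and α is odd.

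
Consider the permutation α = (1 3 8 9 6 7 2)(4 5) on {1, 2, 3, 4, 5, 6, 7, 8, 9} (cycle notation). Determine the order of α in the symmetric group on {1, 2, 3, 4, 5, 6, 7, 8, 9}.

14

The disjoint cycles have lengths 7, 2.
The order is lcm(7, 2) = 14.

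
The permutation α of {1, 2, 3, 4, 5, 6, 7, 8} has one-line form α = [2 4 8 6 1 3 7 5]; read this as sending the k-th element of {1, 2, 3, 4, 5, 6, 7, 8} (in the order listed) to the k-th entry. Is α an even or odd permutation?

In disjoint-cycle form the cycle lengths are 7, 1.
A cycle of length ℓ contributes ℓ−1 transpositions, so α is a product of 6 transpositions — even.

even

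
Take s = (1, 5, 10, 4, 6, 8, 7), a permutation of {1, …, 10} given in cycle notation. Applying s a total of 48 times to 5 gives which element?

5 lies in the 7-cycle (1, 5, 10, 4, 6, 8, 7).
On a 7-cycle, s^7 is the identity, so s^48 = s^6 there (48 ≡ 6 mod 7).
Advancing 6 steps from 5: 5 → 10 → 4 → 6 → 8 → 7 → 1.

1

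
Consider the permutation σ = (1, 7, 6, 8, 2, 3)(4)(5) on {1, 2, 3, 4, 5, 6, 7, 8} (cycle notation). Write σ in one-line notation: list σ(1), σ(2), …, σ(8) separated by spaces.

7 3 1 4 5 8 6 2

Image by image: 1→7, 2→3, 3→1, 4→4, 5→5, 6→8, 7→6, 8→2.
So the one-line form is 7 3 1 4 5 8 6 2.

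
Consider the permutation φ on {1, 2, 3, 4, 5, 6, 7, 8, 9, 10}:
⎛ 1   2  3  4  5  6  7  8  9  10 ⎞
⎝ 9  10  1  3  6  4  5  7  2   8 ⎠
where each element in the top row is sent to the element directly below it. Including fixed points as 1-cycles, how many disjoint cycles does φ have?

The cycle decomposition is (1, 9, 2, 10, 8, 7, 5, 6, 4, 3), which has 1 cycle (counting 1-cycles).

1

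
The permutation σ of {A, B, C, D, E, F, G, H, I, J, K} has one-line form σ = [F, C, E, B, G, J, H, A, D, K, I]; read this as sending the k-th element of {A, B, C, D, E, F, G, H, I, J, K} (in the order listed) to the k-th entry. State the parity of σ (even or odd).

even

In disjoint-cycle form the cycle lengths are 11.
A cycle of length ℓ contributes ℓ−1 transpositions, so σ is a product of 10 transpositions — even.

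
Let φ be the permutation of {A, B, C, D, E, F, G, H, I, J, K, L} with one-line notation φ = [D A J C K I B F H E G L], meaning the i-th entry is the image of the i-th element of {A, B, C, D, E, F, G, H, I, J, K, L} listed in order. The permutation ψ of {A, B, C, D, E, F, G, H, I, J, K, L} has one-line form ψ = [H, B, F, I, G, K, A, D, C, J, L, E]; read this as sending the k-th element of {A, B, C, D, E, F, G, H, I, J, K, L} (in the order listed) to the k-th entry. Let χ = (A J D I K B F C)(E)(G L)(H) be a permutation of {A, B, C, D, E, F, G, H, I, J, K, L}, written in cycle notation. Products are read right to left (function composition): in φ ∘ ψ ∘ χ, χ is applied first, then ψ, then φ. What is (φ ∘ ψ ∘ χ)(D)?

J

Apply the permutations in order: χ(D) = I, then ψ(I) = C, then φ(C) = J. So (φ ∘ ψ ∘ χ)(D) = J.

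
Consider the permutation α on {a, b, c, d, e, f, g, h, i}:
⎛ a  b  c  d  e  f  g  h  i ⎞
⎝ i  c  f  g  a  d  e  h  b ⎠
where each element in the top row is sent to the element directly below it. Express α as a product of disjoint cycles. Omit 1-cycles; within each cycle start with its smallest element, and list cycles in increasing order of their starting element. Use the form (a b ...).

(a i b c f d g e)

Start at a and follow images: a → i → b → c → f → d → g → e → a, giving the cycle (a i b c f d g e).
Continuing from each remaining unvisited element yields (a i b c f d g e).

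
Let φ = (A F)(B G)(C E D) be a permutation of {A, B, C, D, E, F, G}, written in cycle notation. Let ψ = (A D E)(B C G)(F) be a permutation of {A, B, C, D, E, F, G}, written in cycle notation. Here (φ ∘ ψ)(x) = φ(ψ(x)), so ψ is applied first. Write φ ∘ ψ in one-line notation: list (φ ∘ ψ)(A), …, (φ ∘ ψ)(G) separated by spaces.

Chase each element through ψ then φ: A → D → C; B → C → E; C → G → B; D → E → D; E → A → F; F → F → A; G → B → G.
Collecting the images, φ ∘ ψ = [C E B D F A G].

C E B D F A G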